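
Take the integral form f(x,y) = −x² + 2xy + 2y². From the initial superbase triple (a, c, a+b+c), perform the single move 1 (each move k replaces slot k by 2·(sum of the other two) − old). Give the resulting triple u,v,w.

start (-1,2,3) = (f(1,0),f(0,1),f(1,1))
replace slot 1: 2·(2+3) − (-1) = 11 → (11,2,3)

11,2,3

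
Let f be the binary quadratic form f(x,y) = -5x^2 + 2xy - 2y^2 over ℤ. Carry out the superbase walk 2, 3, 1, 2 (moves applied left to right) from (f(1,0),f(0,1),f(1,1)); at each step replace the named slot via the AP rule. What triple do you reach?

start (-5,-2,-5) = (f(1,0),f(0,1),f(1,1))
replace slot 2: 2·((-5)+(-5)) − (-2) = -18 → (-5,-18,-5)
replace slot 3: 2·((-5)+(-18)) − (-5) = -41 → (-5,-18,-41)
replace slot 1: 2·((-18)+(-41)) − (-5) = -113 → (-113,-18,-41)
replace slot 2: 2·((-113)+(-41)) − (-18) = -290 → (-113,-290,-41)

-113,-290,-41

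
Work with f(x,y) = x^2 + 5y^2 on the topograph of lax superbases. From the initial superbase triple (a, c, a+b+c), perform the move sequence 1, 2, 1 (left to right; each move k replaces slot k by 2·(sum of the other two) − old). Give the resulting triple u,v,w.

start (1,5,6) = (f(1,0),f(0,1),f(1,1))
replace slot 1: 2·(5+6) − 1 = 21 → (21,5,6)
replace slot 2: 2·(21+6) − 5 = 49 → (21,49,6)
replace slot 1: 2·(49+6) − 21 = 89 → (89,49,6)

89,49,6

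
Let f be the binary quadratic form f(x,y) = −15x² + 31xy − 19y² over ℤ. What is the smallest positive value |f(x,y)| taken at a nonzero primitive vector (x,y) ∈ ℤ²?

translate: b→-1 (≡-31 mod 30), so (15,-31,19)→(15,-1,3)
flip: (15,-1,3)→(3,1,15)
reduced (well bottom): (3,1,15) with a≤c, −a<b≤a
well minimum |f| = |-3| = 3 (negative-definite)

3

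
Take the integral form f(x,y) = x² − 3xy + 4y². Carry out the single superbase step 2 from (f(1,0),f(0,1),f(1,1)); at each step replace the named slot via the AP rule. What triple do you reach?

start (1,4,2) = (f(1,0),f(0,1),f(1,1))
replace slot 2: 2·(1+2) − 4 = 2 → (1,2,2)

1,2,2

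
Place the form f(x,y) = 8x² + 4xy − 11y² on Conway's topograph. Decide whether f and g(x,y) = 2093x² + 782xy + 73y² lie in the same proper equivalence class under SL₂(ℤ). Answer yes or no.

D₁ = 368, D₂ = 368
river cycle of f (length 8): (-11, 18, 1), (1, 18, -11), (-11, 4, 8), (8, 12, -7), (-7, 16, 4), (4, 16, -7), (-7, 12, 8), (8, 4, -11)
river cycle of g (length 8): (8, 4, -11), (-11, 18, 1), (1, 18, -11), (-11, 4, 8), (8, 12, -7), (-7, 16, 4), (4, 16, -7), (-7, 12, 8)
cycles coincide ⇒ equivalent

yes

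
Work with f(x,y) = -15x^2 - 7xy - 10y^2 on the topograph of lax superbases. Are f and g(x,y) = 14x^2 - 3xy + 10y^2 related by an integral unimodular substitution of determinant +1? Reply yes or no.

D₁ = -551, D₂ = -551
f is negative-definite; reduce −f:
−f: flip: (15,7,10)→(10,-7,15)
−f: reduced (well bottom): (10,-7,15) with a≤c, −a<b≤a
flip sign back: reduced form of f is (-10,7,-15)
g: flip: (14,-3,10)→(10,3,14)
g: reduced (well bottom): (10,3,14) with a≤c, −a<b≤a
reduced forms (-10, 7, -15) vs (10, 3, 14) ⇒ inequivalent

no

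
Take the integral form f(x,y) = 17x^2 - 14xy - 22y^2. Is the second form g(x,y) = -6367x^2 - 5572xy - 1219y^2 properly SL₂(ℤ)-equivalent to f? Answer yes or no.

D₁ = 1692, D₂ = 1692
river cycle of f (length 12): (-22, 14, 17), (17, 20, -19), (-19, 18, 18), (18, 18, -19), (-19, 20, 17), (17, 14, -22), (-22, 30, 9), (9, 24, -31), (-31, 38, 2), (2, 38, -31), … (2 more)
river cycle of g (length 12): (-19, 18, 18), (18, 18, -19), (-19, 20, 17), (17, 14, -22), (-22, 30, 9), (9, 24, -31), (-31, 38, 2), (2, 38, -31), (-31, 24, 9), (9, 30, -22), … (2 more)
cycles coincide ⇒ equivalent

yes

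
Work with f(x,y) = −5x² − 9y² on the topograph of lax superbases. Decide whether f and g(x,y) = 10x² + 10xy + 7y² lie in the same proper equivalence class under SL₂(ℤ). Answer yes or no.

D₁ = -180, D₂ = -180
f is negative-definite; reduce −f:
−f: reduced (well bottom): (5,0,9) with a≤c, −a<b≤a
flip sign back: reduced form of f is (-5,0,-9)
g: flip: (10,10,7)→(7,-10,10)
g: translate: b→4 (≡-10 mod 14), so (7,-10,10)→(7,4,7)
g: reduced (well bottom): (7,4,7) with a≤c, −a<b≤a
reduced forms (-5, 0, -9) vs (7, 4, 7) ⇒ inequivalent

no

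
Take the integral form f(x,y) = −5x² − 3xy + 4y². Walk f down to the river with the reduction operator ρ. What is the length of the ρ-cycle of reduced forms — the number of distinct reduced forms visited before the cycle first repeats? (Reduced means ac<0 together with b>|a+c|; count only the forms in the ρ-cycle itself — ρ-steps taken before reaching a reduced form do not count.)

D = 89, ⌊√D⌋ = 9
descent: ρ → (4,3,-5)  [lands on river]
river: ρ → (-5,7,2)
river: ρ → (2,9,-1)
river: ρ → (-1,9,2)
river: ρ → (2,7,-5)
river: ρ → (-5,3,4)
river: ρ → (4,5,-4)
river: ρ → (-4,3,5)
river: ρ → (5,7,-2)
river: ρ → (-2,9,1)
river: ρ → (1,9,-2)
river: ρ → (-2,7,5)
river: ρ → (5,3,-4)
river: ρ → (-4,5,4)
ρ-cycle length = 14 (tail of 1 descent step not counted)

14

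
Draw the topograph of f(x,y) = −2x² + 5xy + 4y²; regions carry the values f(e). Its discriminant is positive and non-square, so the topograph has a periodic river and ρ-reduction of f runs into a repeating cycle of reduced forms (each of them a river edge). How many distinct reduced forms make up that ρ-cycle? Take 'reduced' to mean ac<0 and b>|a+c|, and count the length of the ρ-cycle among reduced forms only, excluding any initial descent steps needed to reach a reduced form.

D = 57, ⌊√D⌋ = 7
river: ρ → (4,3,-3)
river: ρ → (-3,3,4)
river: ρ → (4,5,-2)
river: ρ → (-2,7,1)
river: ρ → (1,7,-2)
river: ρ → (-2,5,4)
ρ-cycle length = 6 (tail of 0 descent steps not counted)

6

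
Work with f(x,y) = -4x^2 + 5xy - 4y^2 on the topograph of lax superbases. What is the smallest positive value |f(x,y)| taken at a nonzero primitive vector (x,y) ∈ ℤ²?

translate: b→3 (≡-5 mod 8), so (4,-5,4)→(4,3,3)
flip: (4,3,3)→(3,-3,4)
translate: b→3 (≡-3 mod 6), so (3,-3,4)→(3,3,4)
reduced (well bottom): (3,3,4) with a≤c, −a<b≤a
well minimum |f| = |-3| = 3 (negative-definite)

3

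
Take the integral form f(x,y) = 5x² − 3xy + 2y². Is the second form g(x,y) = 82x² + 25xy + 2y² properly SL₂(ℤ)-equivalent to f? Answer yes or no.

D₁ = -31, D₂ = -31
f: flip: (5,-3,2)→(2,3,5)
f: translate: b→-1 (≡3 mod 4), so (2,3,5)→(2,-1,4)
f: reduced (well bottom): (2,-1,4) with a≤c, −a<b≤a
g: flip: (82,25,2)→(2,-25,82)
g: translate: b→-1 (≡-25 mod 4), so (2,-25,82)→(2,-1,4)
g: reduced (well bottom): (2,-1,4) with a≤c, −a<b≤a
reduced forms (2, -1, 4) vs (2, -1, 4) ⇒ equivalent

yes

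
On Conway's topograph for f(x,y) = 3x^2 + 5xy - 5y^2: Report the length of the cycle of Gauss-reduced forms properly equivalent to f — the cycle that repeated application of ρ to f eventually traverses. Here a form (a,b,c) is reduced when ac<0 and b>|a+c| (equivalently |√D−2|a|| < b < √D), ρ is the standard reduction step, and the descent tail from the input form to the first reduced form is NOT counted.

D = 85, ⌊√D⌋ = 9
river: ρ → (-5,5,3)
river: ρ → (3,7,-3)
river: ρ → (-3,5,5)
river: ρ → (5,5,-3)
river: ρ → (-3,7,3)
river: ρ → (3,5,-5)
ρ-cycle length = 6 (tail of 0 descent steps not counted)

6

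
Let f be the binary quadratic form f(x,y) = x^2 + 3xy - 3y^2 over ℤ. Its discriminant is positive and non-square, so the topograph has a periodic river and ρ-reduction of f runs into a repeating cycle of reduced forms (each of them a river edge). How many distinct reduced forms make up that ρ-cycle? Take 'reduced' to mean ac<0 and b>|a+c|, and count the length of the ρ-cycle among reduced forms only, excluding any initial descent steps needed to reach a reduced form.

D = 21, ⌊√D⌋ = 4
river: ρ → (-3,3,1)
river: ρ → (1,3,-3)
ρ-cycle length = 2 (tail of 0 descent steps not counted)

2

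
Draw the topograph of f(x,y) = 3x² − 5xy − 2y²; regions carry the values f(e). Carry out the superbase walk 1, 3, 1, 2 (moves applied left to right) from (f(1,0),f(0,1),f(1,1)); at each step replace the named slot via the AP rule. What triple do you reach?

start (3,-2,-4) = (f(1,0),f(0,1),f(1,1))
replace slot 1: 2·((-2)+(-4)) − 3 = -15 → (-15,-2,-4)
replace slot 3: 2·((-15)+(-2)) − (-4) = -30 → (-15,-2,-30)
replace slot 1: 2·((-2)+(-30)) − (-15) = -49 → (-49,-2,-30)
replace slot 2: 2·((-49)+(-30)) − (-2) = -156 → (-49,-156,-30)

-49,-156,-30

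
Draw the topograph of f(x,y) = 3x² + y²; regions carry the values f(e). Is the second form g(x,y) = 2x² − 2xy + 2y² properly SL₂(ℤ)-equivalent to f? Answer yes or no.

D₁ = -12, D₂ = -12
f: flip: (3,0,1)→(1,0,3)
f: reduced (well bottom): (1,0,3) with a≤c, −a<b≤a
g: translate: b→2 (≡-2 mod 4), so (2,-2,2)→(2,2,2)
g: reduced (well bottom): (2,2,2) with a≤c, −a<b≤a
reduced forms (1, 0, 3) vs (2, 2, 2) ⇒ inequivalent

no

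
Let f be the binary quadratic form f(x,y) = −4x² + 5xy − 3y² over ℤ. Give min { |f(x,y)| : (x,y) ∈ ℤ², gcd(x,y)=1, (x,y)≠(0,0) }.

translate: b→3 (≡-5 mod 8), so (4,-5,3)→(4,3,2)
flip: (4,3,2)→(2,-3,4)
translate: b→1 (≡-3 mod 4), so (2,-3,4)→(2,1,3)
reduced (well bottom): (2,1,3) with a≤c, −a<b≤a
well minimum |f| = |-2| = 2 (negative-definite)

2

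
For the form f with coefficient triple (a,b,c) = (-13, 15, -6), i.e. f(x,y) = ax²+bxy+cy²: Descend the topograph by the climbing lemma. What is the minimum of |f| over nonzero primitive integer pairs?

translate: b→11 (≡-15 mod 26), so (13,-15,6)→(13,11,4)
flip: (13,11,4)→(4,-11,13)
translate: b→-3 (≡-11 mod 8), so (4,-11,13)→(4,-3,6)
reduced (well bottom): (4,-3,6) with a≤c, −a<b≤a
well minimum |f| = |-4| = 4 (negative-definite)

4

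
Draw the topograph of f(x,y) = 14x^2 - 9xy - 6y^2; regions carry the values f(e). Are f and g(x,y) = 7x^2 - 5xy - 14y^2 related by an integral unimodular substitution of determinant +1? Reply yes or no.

D₁ = 417, D₂ = 417
river cycle of f (length 18): (-6, 9, 14), (14, 19, -1), (-1, 19, 14), (14, 9, -6), (-6, 15, 8), (8, 17, -4), (-4, 15, 12), (12, 9, -7), (-7, 19, 2), (2, 17, -16), … (8 more)
river cycle of g (length 18): (7, 9, -12), (-12, 15, 4), (4, 17, -8), (-8, 15, 6), (6, 9, -14), (-14, 19, 1), (1, 19, -14), (-14, 9, 6), (6, 15, -8), (-8, 17, 4), … (8 more)
cycles differ ⇒ inequivalent

no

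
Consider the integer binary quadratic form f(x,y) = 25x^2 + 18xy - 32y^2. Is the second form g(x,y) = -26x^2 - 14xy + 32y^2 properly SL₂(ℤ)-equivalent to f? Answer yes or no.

D₁ = 3524, D₂ = 3524
river cycle of f (length 50): (-32, 46, 11), (11, 42, -40), (-40, 38, 13), (13, 40, -37), (-37, 34, 16), (16, 30, -41), (-41, 52, 5), (5, 58, -8), (-8, 54, 19), (19, 22, -40), … (40 more)
river cycle of g (length 46): (32, 14, -26), (-26, 38, 20), (20, 42, -22), (-22, 46, 16), (16, 50, -16), (-16, 46, 22), (22, 42, -20), (-20, 38, 26), (26, 14, -32), (-32, 50, 8), … (36 more)
cycles differ ⇒ inequivalent

no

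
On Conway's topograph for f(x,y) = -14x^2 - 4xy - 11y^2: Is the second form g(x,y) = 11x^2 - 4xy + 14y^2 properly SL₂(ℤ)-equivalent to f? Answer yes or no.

D₁ = -600, D₂ = -600
f is negative-definite; reduce −f:
−f: flip: (14,4,11)→(11,-4,14)
−f: reduced (well bottom): (11,-4,14) with a≤c, −a<b≤a
flip sign back: reduced form of f is (-11,4,-14)
g: reduced (well bottom): (11,-4,14) with a≤c, −a<b≤a
reduced forms (-11, 4, -14) vs (11, -4, 14) ⇒ inequivalent

no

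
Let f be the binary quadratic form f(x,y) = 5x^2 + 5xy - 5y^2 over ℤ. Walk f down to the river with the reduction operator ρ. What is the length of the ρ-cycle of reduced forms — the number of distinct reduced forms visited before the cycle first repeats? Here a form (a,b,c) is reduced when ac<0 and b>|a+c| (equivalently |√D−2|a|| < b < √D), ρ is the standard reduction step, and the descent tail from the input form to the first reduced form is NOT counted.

D = 125, ⌊√D⌋ = 11
river: ρ → (-5,5,5)
river: ρ → (5,5,-5)
ρ-cycle length = 2 (tail of 0 descent steps not counted)

2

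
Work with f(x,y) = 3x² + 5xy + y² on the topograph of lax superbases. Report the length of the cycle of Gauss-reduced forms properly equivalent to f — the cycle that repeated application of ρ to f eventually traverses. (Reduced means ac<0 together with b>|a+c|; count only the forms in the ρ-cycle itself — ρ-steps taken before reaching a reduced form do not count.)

D = 13, ⌊√D⌋ = 3
descent: ρ → (1,3,-1)  [lands on river]
river: ρ → (-1,3,1)
ρ-cycle length = 2 (tail of 1 descent step not counted)

2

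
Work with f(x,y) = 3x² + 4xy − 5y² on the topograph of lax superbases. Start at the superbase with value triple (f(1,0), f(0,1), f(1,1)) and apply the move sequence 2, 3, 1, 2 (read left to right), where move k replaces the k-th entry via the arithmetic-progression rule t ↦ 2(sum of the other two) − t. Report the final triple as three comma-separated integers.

start (3,-5,2) = (f(1,0),f(0,1),f(1,1))
replace slot 2: 2·(3+2) − (-5) = 15 → (3,15,2)
replace slot 3: 2·(3+15) − 2 = 34 → (3,15,34)
replace slot 1: 2·(15+34) − 3 = 95 → (95,15,34)
replace slot 2: 2·(95+34) − 15 = 243 → (95,243,34)

95,243,34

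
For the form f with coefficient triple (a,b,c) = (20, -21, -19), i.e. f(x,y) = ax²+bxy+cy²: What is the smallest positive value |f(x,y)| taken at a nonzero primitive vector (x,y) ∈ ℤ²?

descent: ρ → (-19,21,20)  [lands on river]
river: ρ → (20,19,-20)
river: ρ → (-20,21,19)
river: ρ → (19,17,-22)
river: ρ → (-22,27,14)
river: ρ → (14,29,-20)
river: ρ → (-20,11,23)
river: ρ → (23,35,-8)
river: ρ → (-8,29,35)
river: ρ → (35,41,-2)
river: ρ → (-2,43,14)
river: ρ → (14,41,-5)
river: ρ → (-5,39,22)
river: ρ → (22,5,-22)
river: ρ → (-22,39,5)
river: ρ → (5,41,-14)
river: ρ → (-14,43,2)
river: ρ → (2,41,-35)
river: ρ → (-35,29,8)
river: ρ → (8,35,-23)
river: ρ → (-23,11,20)
river: ρ → (20,29,-14)
river: ρ → (-14,27,22)
river: ρ → (22,17,-19)
closes: descent 1, river 24
min |a| on river = 2

2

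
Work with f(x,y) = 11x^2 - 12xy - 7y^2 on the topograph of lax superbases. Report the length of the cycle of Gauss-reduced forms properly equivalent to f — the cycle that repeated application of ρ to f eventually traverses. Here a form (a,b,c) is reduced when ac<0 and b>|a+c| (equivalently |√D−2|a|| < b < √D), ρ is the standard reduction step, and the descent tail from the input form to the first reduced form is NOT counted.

D = 452, ⌊√D⌋ = 21
descent: ρ → (-7,12,11)  [lands on river]
river: ρ → (11,10,-8)
river: ρ → (-8,6,13)
river: ρ → (13,20,-1)
river: ρ → (-1,20,13)
river: ρ → (13,6,-8)
river: ρ → (-8,10,11)
river: ρ → (11,12,-7)
river: ρ → (-7,16,7)
river: ρ → (7,12,-11)
river: ρ → (-11,10,8)
river: ρ → (8,6,-13)
river: ρ → (-13,20,1)
river: ρ → (1,20,-13)
river: ρ → (-13,6,8)
river: ρ → (8,10,-11)
river: ρ → (-11,12,7)
river: ρ → (7,16,-7)
ρ-cycle length = 18 (tail of 1 descent step not counted)

18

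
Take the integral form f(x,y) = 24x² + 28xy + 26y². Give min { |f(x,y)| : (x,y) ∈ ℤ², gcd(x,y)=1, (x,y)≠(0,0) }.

translate: b→-20 (≡28 mod 48), so (24,28,26)→(24,-20,22)
flip: (24,-20,22)→(22,20,24)
reduced (well bottom): (22,20,24) with a≤c, −a<b≤a
well minimum = a = 22

22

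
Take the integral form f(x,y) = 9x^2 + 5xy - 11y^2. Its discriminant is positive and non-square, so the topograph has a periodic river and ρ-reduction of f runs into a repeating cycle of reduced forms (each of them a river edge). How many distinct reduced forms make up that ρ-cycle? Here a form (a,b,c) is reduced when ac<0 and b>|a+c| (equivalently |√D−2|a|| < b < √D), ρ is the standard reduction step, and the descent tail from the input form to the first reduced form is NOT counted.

D = 421, ⌊√D⌋ = 20
river: ρ → (-11,17,3)
river: ρ → (3,19,-5)
river: ρ → (-5,11,15)
river: ρ → (15,19,-1)
river: ρ → (-1,19,15)
river: ρ → (15,11,-5)
river: ρ → (-5,19,3)
river: ρ → (3,17,-11)
river: ρ → (-11,5,9)
river: ρ → (9,13,-7)
river: ρ → (-7,15,7)
river: ρ → (7,13,-9)
river: ρ → (-9,5,11)
river: ρ → (11,17,-3)
river: ρ → (-3,19,5)
river: ρ → (5,11,-15)
river: ρ → (-15,19,1)
river: ρ → (1,19,-15)
river: ρ → (-15,11,5)
river: ρ → (5,19,-3)
river: ρ → (-3,17,11)
river: ρ → (11,5,-9)
river: ρ → (-9,13,7)
river: ρ → (7,15,-7)
river: ρ → (-7,13,9)
river: ρ → (9,5,-11)
ρ-cycle length = 26 (tail of 0 descent steps not counted)

26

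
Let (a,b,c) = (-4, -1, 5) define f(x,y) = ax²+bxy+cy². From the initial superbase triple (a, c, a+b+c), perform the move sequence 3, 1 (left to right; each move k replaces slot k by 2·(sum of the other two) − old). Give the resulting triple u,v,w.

start (-4,5,0) = (f(1,0),f(0,1),f(1,1))
replace slot 3: 2·((-4)+5) − 0 = 2 → (-4,5,2)
replace slot 1: 2·(5+2) − (-4) = 18 → (18,5,2)

18,5,2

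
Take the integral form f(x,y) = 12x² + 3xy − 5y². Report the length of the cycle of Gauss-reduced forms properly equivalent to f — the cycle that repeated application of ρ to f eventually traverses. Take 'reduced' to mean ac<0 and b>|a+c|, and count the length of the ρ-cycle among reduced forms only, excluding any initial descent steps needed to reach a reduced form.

D = 249, ⌊√D⌋ = 15
descent: ρ → (-5,7,10)  [lands on river]
river: ρ → (10,13,-2)
river: ρ → (-2,15,3)
river: ρ → (3,15,-2)
river: ρ → (-2,13,10)
river: ρ → (10,7,-5)
river: ρ → (-5,13,4)
river: ρ → (4,11,-8)
river: ρ → (-8,5,7)
river: ρ → (7,9,-6)
river: ρ → (-6,15,1)
river: ρ → (1,15,-6)
river: ρ → (-6,9,7)
river: ρ → (7,5,-8)
river: ρ → (-8,11,4)
river: ρ → (4,13,-5)
ρ-cycle length = 16 (tail of 1 descent step not counted)

16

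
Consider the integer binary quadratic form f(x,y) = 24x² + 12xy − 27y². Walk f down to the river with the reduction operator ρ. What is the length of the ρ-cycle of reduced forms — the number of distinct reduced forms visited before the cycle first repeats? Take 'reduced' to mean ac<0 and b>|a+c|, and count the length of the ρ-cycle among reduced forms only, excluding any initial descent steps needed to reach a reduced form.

D = 2736, ⌊√D⌋ = 52
river: ρ → (-27,42,9)
river: ρ → (9,48,-12)
river: ρ → (-12,48,9)
river: ρ → (9,42,-27)
river: ρ → (-27,12,24)
river: ρ → (24,36,-15)
river: ρ → (-15,24,36)
river: ρ → (36,48,-3)
river: ρ → (-3,48,36)
river: ρ → (36,24,-15)
river: ρ → (-15,36,24)
river: ρ → (24,12,-27)
ρ-cycle length = 12 (tail of 0 descent steps not counted)

12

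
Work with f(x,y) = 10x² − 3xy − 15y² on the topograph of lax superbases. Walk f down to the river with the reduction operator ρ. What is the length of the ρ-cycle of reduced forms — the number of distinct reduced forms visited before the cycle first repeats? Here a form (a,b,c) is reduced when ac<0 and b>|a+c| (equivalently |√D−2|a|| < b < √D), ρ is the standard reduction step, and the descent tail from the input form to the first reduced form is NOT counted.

D = 609, ⌊√D⌋ = 24
descent: ρ → (-15,3,10)
descent: ρ → (10,17,-8)  [lands on river]
river: ρ → (-8,15,12)
river: ρ → (12,9,-11)
river: ρ → (-11,13,10)
river: ρ → (10,7,-14)
river: ρ → (-14,21,3)
river: ρ → (3,21,-14)
river: ρ → (-14,7,10)
river: ρ → (10,13,-11)
river: ρ → (-11,9,12)
river: ρ → (12,15,-8)
river: ρ → (-8,17,10)
river: ρ → (10,23,-2)
river: ρ → (-2,21,21)
river: ρ → (21,21,-2)
river: ρ → (-2,23,10)
ρ-cycle length = 16 (tail of 2 descent steps not counted)

16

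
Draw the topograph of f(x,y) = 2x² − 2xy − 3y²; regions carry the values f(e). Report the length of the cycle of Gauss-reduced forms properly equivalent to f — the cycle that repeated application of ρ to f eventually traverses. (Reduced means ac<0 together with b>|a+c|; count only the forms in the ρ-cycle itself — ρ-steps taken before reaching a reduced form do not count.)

D = 28, ⌊√D⌋ = 5
descent: ρ → (-3,2,2)  [lands on river]
river: ρ → (2,2,-3)
river: ρ → (-3,4,1)
river: ρ → (1,4,-3)
ρ-cycle length = 4 (tail of 1 descent step not counted)

4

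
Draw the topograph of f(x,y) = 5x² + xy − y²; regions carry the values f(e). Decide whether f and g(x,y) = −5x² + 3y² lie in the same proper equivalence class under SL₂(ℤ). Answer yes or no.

D₁ = 21, D₂ = 60
discriminants differ ⇒ not SL₂(ℤ)-equivalent

no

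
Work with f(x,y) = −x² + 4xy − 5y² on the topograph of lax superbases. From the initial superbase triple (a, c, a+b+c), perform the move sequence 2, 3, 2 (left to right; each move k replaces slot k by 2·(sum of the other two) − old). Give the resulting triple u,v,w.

start (-1,-5,-2) = (f(1,0),f(0,1),f(1,1))
replace slot 2: 2·((-1)+(-2)) − (-5) = -1 → (-1,-1,-2)
replace slot 3: 2·((-1)+(-1)) − (-2) = -2 → (-1,-1,-2)
replace slot 2: 2·((-1)+(-2)) − (-1) = -5 → (-1,-5,-2)

-1,-5,-2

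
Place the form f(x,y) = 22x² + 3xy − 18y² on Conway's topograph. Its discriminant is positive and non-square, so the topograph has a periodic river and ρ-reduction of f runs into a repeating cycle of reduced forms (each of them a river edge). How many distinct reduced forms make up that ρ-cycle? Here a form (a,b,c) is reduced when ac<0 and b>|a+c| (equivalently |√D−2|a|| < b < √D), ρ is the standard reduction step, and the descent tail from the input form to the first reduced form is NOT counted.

D = 1593, ⌊√D⌋ = 39
descent: ρ → (-18,33,7)  [lands on river]
river: ρ → (7,37,-8)
river: ρ → (-8,27,27)
river: ρ → (27,27,-8)
river: ρ → (-8,37,7)
river: ρ → (7,33,-18)
river: ρ → (-18,39,1)
river: ρ → (1,39,-18)
ρ-cycle length = 8 (tail of 1 descent step not counted)

8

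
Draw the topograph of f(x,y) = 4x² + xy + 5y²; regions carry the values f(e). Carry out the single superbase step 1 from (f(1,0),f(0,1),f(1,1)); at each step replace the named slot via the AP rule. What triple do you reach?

start (4,5,10) = (f(1,0),f(0,1),f(1,1))
replace slot 1: 2·(5+10) − 4 = 26 → (26,5,10)

26,5,10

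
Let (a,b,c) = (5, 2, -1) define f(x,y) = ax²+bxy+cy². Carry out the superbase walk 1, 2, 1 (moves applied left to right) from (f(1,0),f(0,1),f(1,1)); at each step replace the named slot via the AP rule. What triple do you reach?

start (5,-1,6) = (f(1,0),f(0,1),f(1,1))
replace slot 1: 2·((-1)+6) − 5 = 5 → (5,-1,6)
replace slot 2: 2·(5+6) − (-1) = 23 → (5,23,6)
replace slot 1: 2·(23+6) − 5 = 53 → (53,23,6)

53,23,6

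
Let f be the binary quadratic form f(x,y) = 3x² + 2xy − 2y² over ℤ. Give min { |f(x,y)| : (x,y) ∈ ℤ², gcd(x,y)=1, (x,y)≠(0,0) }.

river: ρ → (-2,2,3)
river: ρ → (3,4,-1)
river: ρ → (-1,4,3)
river: ρ → (3,2,-2)
closes: descent 0, river 4
min |a| on river = 1

1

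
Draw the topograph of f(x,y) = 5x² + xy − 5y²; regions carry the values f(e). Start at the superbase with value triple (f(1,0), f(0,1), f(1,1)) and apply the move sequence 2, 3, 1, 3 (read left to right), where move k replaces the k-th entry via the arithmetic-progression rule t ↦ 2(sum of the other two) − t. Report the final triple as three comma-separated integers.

start (5,-5,1) = (f(1,0),f(0,1),f(1,1))
replace slot 2: 2·(5+1) − (-5) = 17 → (5,17,1)
replace slot 3: 2·(5+17) − 1 = 43 → (5,17,43)
replace slot 1: 2·(17+43) − 5 = 115 → (115,17,43)
replace slot 3: 2·(115+17) − 43 = 221 → (115,17,221)

115,17,221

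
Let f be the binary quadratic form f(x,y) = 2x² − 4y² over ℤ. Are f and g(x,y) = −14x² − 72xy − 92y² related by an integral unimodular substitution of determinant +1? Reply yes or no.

D₁ = 32, D₂ = 32
river cycle of f (length 2): (2, 4, -2), (-2, 4, 2)
river cycle of g (length 2): (-2, 4, 2), (2, 4, -2)
cycles coincide ⇒ equivalent

yes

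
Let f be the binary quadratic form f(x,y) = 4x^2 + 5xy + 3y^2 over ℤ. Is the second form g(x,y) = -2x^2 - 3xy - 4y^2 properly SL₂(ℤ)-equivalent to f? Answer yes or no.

D₁ = -23, D₂ = -23
f: translate: b→-3 (≡5 mod 8), so (4,5,3)→(4,-3,2)
f: flip: (4,-3,2)→(2,3,4)
f: translate: b→-1 (≡3 mod 4), so (2,3,4)→(2,-1,3)
f: reduced (well bottom): (2,-1,3) with a≤c, −a<b≤a
g is negative-definite; reduce −g:
−g: translate: b→-1 (≡3 mod 4), so (2,3,4)→(2,-1,3)
−g: reduced (well bottom): (2,-1,3) with a≤c, −a<b≤a
flip sign back: reduced form of g is (-2,1,-3)
reduced forms (2, -1, 3) vs (-2, 1, -3) ⇒ inequivalent

no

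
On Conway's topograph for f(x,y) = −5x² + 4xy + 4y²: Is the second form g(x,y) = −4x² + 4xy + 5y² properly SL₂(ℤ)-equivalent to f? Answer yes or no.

D₁ = 96, D₂ = 96
river cycle of f (length 4): (4, 4, -5), (-5, 6, 3), (3, 6, -5), (-5, 4, 4)
river cycle of g (length 4): (5, 6, -3), (-3, 6, 5), (5, 4, -4), (-4, 4, 5)
cycles differ ⇒ inequivalent

no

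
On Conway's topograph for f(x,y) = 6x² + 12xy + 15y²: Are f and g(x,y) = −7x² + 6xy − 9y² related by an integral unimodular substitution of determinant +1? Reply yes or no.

D₁ = -216, D₂ = -216
f: translate: b→0 (≡12 mod 12), so (6,12,15)→(6,0,9)
f: reduced (well bottom): (6,0,9) with a≤c, −a<b≤a
g is negative-definite; reduce −g:
−g: reduced (well bottom): (7,-6,9) with a≤c, −a<b≤a
flip sign back: reduced form of g is (-7,6,-9)
reduced forms (6, 0, 9) vs (-7, 6, -9) ⇒ inequivalent

no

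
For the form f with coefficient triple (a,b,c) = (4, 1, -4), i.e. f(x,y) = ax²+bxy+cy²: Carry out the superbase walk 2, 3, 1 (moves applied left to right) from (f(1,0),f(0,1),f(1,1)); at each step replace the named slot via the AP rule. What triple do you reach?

start (4,-4,1) = (f(1,0),f(0,1),f(1,1))
replace slot 2: 2·(4+1) − (-4) = 14 → (4,14,1)
replace slot 3: 2·(4+14) − 1 = 35 → (4,14,35)
replace slot 1: 2·(14+35) − 4 = 94 → (94,14,35)

94,14,35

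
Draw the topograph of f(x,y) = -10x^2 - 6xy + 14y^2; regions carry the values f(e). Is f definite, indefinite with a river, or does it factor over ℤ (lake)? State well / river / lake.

D = b²−4ac = (-6)² − 4·(-10)·14 = 596
D > 0 non-square ⇒ indefinite ⇒ periodic river

river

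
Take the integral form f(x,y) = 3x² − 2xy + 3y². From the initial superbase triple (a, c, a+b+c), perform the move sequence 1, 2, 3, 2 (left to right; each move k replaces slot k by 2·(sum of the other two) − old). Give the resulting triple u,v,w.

start (3,3,4) = (f(1,0),f(0,1),f(1,1))
replace slot 1: 2·(3+4) − 3 = 11 → (11,3,4)
replace slot 2: 2·(11+4) − 3 = 27 → (11,27,4)
replace slot 3: 2·(11+27) − 4 = 72 → (11,27,72)
replace slot 2: 2·(11+72) − 27 = 139 → (11,139,72)

11,139,72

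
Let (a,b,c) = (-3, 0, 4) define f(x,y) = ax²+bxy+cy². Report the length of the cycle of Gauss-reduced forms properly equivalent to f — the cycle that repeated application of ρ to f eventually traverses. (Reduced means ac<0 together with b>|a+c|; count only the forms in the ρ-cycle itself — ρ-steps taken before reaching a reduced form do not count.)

D = 48, ⌊√D⌋ = 6
descent: ρ → (4,0,-3)
descent: ρ → (-3,6,1)  [lands on river]
river: ρ → (1,6,-3)
ρ-cycle length = 2 (tail of 2 descent steps not counted)

2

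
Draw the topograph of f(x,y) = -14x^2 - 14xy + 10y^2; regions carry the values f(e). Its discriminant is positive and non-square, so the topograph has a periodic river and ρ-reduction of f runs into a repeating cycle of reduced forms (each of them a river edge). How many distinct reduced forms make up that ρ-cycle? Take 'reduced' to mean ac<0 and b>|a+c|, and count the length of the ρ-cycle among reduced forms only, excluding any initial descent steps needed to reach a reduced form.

D = 756, ⌊√D⌋ = 27
descent: ρ → (10,14,-14)  [lands on river]
river: ρ → (-14,14,10)
river: ρ → (10,26,-2)
river: ρ → (-2,26,10)
ρ-cycle length = 4 (tail of 1 descent step not counted)

4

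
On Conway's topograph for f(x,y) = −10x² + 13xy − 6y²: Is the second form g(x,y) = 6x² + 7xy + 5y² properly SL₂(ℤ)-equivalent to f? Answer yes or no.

D₁ = -71, D₂ = -71
f is negative-definite; reduce −f:
−f: translate: b→7 (≡-13 mod 20), so (10,-13,6)→(10,7,3)
−f: flip: (10,7,3)→(3,-7,10)
−f: translate: b→-1 (≡-7 mod 6), so (3,-7,10)→(3,-1,6)
−f: reduced (well bottom): (3,-1,6) with a≤c, −a<b≤a
flip sign back: reduced form of f is (-3,1,-6)
g: translate: b→-5 (≡7 mod 12), so (6,7,5)→(6,-5,4)
g: flip: (6,-5,4)→(4,5,6)
g: translate: b→-3 (≡5 mod 8), so (4,5,6)→(4,-3,5)
g: reduced (well bottom): (4,-3,5) with a≤c, −a<b≤a
reduced forms (-3, 1, -6) vs (4, -3, 5) ⇒ inequivalent

no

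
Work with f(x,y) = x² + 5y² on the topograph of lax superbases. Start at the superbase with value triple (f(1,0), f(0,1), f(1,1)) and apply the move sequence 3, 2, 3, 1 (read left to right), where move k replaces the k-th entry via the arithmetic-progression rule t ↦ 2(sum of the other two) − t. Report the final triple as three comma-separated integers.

start (1,5,6) = (f(1,0),f(0,1),f(1,1))
replace slot 3: 2·(1+5) − 6 = 6 → (1,5,6)
replace slot 2: 2·(1+6) − 5 = 9 → (1,9,6)
replace slot 3: 2·(1+9) − 6 = 14 → (1,9,14)
replace slot 1: 2·(9+14) − 1 = 45 → (45,9,14)

45,9,14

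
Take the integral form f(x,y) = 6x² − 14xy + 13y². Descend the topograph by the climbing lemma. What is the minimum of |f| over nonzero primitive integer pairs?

translate: b→-2 (≡-14 mod 12), so (6,-14,13)→(6,-2,5)
flip: (6,-2,5)→(5,2,6)
reduced (well bottom): (5,2,6) with a≤c, −a<b≤a
well minimum = a = 5

5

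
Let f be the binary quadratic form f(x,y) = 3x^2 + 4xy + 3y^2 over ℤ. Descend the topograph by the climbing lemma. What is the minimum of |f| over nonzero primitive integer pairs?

translate: b→-2 (≡4 mod 6), so (3,4,3)→(3,-2,2)
flip: (3,-2,2)→(2,2,3)
reduced (well bottom): (2,2,3) with a≤c, −a<b≤a
well minimum = a = 2

2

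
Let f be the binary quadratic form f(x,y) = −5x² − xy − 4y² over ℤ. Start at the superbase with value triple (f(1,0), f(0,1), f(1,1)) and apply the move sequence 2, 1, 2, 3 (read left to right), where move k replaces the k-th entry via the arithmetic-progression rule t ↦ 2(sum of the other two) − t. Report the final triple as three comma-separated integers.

start (-5,-4,-10) = (f(1,0),f(0,1),f(1,1))
replace slot 2: 2·((-5)+(-10)) − (-4) = -26 → (-5,-26,-10)
replace slot 1: 2·((-26)+(-10)) − (-5) = -67 → (-67,-26,-10)
replace slot 2: 2·((-67)+(-10)) − (-26) = -128 → (-67,-128,-10)
replace slot 3: 2·((-67)+(-128)) − (-10) = -380 → (-67,-128,-380)

-67,-128,-380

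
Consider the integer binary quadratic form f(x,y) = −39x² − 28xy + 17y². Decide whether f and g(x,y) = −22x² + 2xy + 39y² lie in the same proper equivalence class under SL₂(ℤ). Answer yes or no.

D₁ = 3436, D₂ = 3436
river cycle of f (length 46): (17, 28, -39), (-39, 50, 6), (6, 58, -3), (-3, 56, 25), (25, 44, -15), (-15, 46, 22), (22, 42, -19), (-19, 34, 30), (30, 26, -23), (-23, 20, 33), … (36 more)
river cycle of g (length 46): (-22, 46, 15), (15, 44, -25), (-25, 56, 3), (3, 58, -6), (-6, 50, 39), (39, 28, -17), (-17, 40, 27), (27, 14, -30), (-30, 46, 11), (11, 42, -38), … (36 more)
cycles differ ⇒ inequivalent

no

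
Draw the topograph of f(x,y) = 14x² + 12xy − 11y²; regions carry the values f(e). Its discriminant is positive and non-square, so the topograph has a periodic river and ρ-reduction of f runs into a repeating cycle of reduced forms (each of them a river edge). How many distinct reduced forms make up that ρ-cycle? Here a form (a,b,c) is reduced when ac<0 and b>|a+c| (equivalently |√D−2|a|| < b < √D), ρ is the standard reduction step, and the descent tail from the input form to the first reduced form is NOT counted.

D = 760, ⌊√D⌋ = 27
river: ρ → (-11,10,15)
river: ρ → (15,20,-6)
river: ρ → (-6,16,21)
river: ρ → (21,26,-1)
river: ρ → (-1,26,21)
river: ρ → (21,16,-6)
river: ρ → (-6,20,15)
river: ρ → (15,10,-11)
river: ρ → (-11,12,14)
river: ρ → (14,16,-9)
river: ρ → (-9,20,10)
river: ρ → (10,20,-9)
river: ρ → (-9,16,14)
river: ρ → (14,12,-11)
ρ-cycle length = 14 (tail of 0 descent steps not counted)

14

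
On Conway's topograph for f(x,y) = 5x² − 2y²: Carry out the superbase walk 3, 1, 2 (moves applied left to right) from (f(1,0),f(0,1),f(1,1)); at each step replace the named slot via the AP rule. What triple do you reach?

start (5,-2,3) = (f(1,0),f(0,1),f(1,1))
replace slot 3: 2·(5+(-2)) − 3 = 3 → (5,-2,3)
replace slot 1: 2·((-2)+3) − 5 = -3 → (-3,-2,3)
replace slot 2: 2·((-3)+3) − (-2) = 2 → (-3,2,3)

-3,2,3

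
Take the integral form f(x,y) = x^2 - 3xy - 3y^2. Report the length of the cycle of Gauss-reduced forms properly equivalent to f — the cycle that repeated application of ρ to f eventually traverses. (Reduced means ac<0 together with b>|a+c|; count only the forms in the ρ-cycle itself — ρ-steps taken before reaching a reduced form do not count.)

D = 21, ⌊√D⌋ = 4
descent: ρ → (-3,3,1)  [lands on river]
river: ρ → (1,3,-3)
ρ-cycle length = 2 (tail of 1 descent step not counted)

2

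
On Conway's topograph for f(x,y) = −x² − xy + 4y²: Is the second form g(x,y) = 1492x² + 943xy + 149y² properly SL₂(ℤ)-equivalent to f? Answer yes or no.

D₁ = 17, D₂ = 17
river cycle of f (length 6): (-1, 3, 2), (2, 1, -2), (-2, 3, 1), (1, 3, -2), (-2, 1, 2), (2, 3, -1)
river cycle of g (length 6): (-1, 3, 2), (2, 1, -2), (-2, 3, 1), (1, 3, -2), (-2, 1, 2), (2, 3, -1)
cycles coincide ⇒ equivalent

yes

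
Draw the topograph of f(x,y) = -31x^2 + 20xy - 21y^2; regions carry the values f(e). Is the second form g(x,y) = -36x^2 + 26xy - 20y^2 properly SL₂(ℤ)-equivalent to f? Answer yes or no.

D₁ = -2204, D₂ = -2204
f is negative-definite; reduce −f:
−f: flip: (31,-20,21)→(21,20,31)
−f: reduced (well bottom): (21,20,31) with a≤c, −a<b≤a
flip sign back: reduced form of f is (-21,-20,-31)
g is negative-definite; reduce −g:
−g: flip: (36,-26,20)→(20,26,36)
−g: translate: b→-14 (≡26 mod 40), so (20,26,36)→(20,-14,30)
−g: reduced (well bottom): (20,-14,30) with a≤c, −a<b≤a
flip sign back: reduced form of g is (-20,14,-30)
reduced forms (-21, -20, -31) vs (-20, 14, -30) ⇒ inequivalent

no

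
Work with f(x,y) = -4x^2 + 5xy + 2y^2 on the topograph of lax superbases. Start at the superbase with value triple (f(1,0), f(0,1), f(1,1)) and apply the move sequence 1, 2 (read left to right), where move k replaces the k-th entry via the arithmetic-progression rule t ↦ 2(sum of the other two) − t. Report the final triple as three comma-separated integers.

start (-4,2,3) = (f(1,0),f(0,1),f(1,1))
replace slot 1: 2·(2+3) − (-4) = 14 → (14,2,3)
replace slot 2: 2·(14+3) − 2 = 32 → (14,32,3)

14,32,3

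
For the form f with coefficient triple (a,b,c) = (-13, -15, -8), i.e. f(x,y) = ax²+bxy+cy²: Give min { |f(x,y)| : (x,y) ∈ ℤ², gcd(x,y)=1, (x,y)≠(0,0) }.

translate: b→-11 (≡15 mod 26), so (13,15,8)→(13,-11,6)
flip: (13,-11,6)→(6,11,13)
translate: b→-1 (≡11 mod 12), so (6,11,13)→(6,-1,8)
reduced (well bottom): (6,-1,8) with a≤c, −a<b≤a
well minimum |f| = |-6| = 6 (negative-definite)

6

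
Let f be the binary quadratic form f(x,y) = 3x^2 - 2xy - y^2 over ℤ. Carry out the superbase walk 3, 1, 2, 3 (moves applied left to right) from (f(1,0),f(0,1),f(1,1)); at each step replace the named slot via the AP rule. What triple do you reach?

start (3,-1,0) = (f(1,0),f(0,1),f(1,1))
replace slot 3: 2·(3+(-1)) − 0 = 4 → (3,-1,4)
replace slot 1: 2·((-1)+4) − 3 = 3 → (3,-1,4)
replace slot 2: 2·(3+4) − (-1) = 15 → (3,15,4)
replace slot 3: 2·(3+15) − 4 = 32 → (3,15,32)

3,15,32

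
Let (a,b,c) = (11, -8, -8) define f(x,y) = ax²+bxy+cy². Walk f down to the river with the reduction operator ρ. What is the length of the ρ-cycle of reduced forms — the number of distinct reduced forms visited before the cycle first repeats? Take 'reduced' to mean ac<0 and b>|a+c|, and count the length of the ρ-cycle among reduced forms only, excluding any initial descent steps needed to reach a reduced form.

D = 416, ⌊√D⌋ = 20
descent: ρ → (-8,8,11)  [lands on river]
river: ρ → (11,14,-5)
river: ρ → (-5,16,8)
river: ρ → (8,16,-5)
river: ρ → (-5,14,11)
river: ρ → (11,8,-8)
ρ-cycle length = 6 (tail of 1 descent step not counted)

6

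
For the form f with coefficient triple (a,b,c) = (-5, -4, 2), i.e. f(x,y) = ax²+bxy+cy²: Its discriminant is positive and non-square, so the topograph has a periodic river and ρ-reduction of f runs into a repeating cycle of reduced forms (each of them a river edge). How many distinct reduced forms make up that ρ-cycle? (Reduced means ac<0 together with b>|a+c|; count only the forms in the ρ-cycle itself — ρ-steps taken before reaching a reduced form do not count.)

D = 56, ⌊√D⌋ = 7
descent: ρ → (2,4,-5)  [lands on river]
river: ρ → (-5,6,1)
river: ρ → (1,6,-5)
river: ρ → (-5,4,2)
ρ-cycle length = 4 (tail of 1 descent step not counted)

4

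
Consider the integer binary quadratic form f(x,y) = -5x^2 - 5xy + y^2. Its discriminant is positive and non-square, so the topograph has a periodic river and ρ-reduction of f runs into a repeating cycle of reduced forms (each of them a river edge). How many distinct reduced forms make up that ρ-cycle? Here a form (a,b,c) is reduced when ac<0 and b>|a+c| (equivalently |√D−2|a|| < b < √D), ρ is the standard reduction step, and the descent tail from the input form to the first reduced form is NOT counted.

D = 45, ⌊√D⌋ = 6
descent: ρ → (1,5,-5)  [lands on river]
river: ρ → (-5,5,1)
ρ-cycle length = 2 (tail of 1 descent step not counted)

2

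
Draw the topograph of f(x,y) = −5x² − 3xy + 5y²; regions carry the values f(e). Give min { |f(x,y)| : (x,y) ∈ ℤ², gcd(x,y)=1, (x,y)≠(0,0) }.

descent: ρ → (5,3,-5)  [lands on river]
river: ρ → (-5,7,3)
river: ρ → (3,5,-7)
river: ρ → (-7,9,1)
river: ρ → (1,9,-7)
river: ρ → (-7,5,3)
river: ρ → (3,7,-5)
river: ρ → (-5,3,5)
river: ρ → (5,7,-3)
river: ρ → (-3,5,7)
river: ρ → (7,9,-1)
river: ρ → (-1,9,7)
river: ρ → (7,5,-3)
river: ρ → (-3,7,5)
closes: descent 1, river 14
min |a| on river = 1

1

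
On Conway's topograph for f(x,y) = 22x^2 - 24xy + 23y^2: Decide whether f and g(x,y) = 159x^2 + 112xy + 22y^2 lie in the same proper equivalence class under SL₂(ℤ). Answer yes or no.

D₁ = -1448, D₂ = -1448
f: translate: b→20 (≡-24 mod 44), so (22,-24,23)→(22,20,21)
f: flip: (22,20,21)→(21,-20,22)
f: reduced (well bottom): (21,-20,22) with a≤c, −a<b≤a
g: flip: (159,112,22)→(22,-112,159)
g: translate: b→20 (≡-112 mod 44), so (22,-112,159)→(22,20,21)
g: flip: (22,20,21)→(21,-20,22)
g: reduced (well bottom): (21,-20,22) with a≤c, −a<b≤a
reduced forms (21, -20, 22) vs (21, -20, 22) ⇒ equivalent

yes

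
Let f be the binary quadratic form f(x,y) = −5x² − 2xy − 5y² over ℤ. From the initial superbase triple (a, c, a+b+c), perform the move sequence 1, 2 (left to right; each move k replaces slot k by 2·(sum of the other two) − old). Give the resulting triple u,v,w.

start (-5,-5,-12) = (f(1,0),f(0,1),f(1,1))
replace slot 1: 2·((-5)+(-12)) − (-5) = -29 → (-29,-5,-12)
replace slot 2: 2·((-29)+(-12)) − (-5) = -77 → (-29,-77,-12)

-29,-77,-12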